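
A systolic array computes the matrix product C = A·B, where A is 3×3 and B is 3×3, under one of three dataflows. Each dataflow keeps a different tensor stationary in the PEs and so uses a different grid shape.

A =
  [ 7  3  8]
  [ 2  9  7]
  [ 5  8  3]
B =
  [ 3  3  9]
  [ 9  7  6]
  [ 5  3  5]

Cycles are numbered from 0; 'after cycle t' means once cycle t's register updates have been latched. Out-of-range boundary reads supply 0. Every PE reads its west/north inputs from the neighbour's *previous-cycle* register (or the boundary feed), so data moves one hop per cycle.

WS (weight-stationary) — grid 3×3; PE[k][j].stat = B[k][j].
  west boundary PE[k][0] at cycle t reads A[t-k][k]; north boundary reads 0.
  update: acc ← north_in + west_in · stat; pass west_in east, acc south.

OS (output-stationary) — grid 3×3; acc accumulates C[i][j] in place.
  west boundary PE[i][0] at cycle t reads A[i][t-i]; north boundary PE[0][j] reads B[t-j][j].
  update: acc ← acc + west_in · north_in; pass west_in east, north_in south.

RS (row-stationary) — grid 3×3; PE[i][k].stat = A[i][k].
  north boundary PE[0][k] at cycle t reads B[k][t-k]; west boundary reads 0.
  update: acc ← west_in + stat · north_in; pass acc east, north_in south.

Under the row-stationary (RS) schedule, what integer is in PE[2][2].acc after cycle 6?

PE[2][2].acc = 108

RS on a 3×3 grid — tracing PE[2][2] and its feeders:
  t=0 PE[1][2]: acc=0 h=0 v=0
  t=0 PE[2][1]: acc=0 h=0 v=0
  t=0 PE[2][2]: acc=0 h=0 v=0
  t=1 PE[1][2]: acc=0 h=0 v=0
  t=1 PE[2][1]: acc=0 h=0 v=0
  t=1 PE[2][2]: acc=0 h=0 v=0
  t=2 PE[1][2]: acc=0 h=0 v=0
  t=2 PE[2][1]: acc=0 h=0 v=0
  t=2 PE[2][2]: acc=0 h=0 v=0
  t=3 PE[1][2]: acc=122 h=122 v=5
  t=3 PE[2][1]: acc=87 h=87 v=9
  t=3 PE[2][2]: acc=0 h=0 v=0
  t=4 PE[1][2]: acc=90 h=90 v=3
  t=4 PE[2][1]: acc=71 h=71 v=7
  t=4 PE[2][2]: acc=102 h=102 v=5
  t=5 PE[1][2]: acc=107 h=107 v=5
  t=5 PE[2][1]: acc=93 h=93 v=6
  t=5 PE[2][2]: acc=80 h=80 v=3
  t=6 PE[1][2]: acc=0 h=0 v=0
  t=6 PE[2][1]: acc=0 h=0 v=0
  t=6 PE[2][2]: acc=108 h=108 v=5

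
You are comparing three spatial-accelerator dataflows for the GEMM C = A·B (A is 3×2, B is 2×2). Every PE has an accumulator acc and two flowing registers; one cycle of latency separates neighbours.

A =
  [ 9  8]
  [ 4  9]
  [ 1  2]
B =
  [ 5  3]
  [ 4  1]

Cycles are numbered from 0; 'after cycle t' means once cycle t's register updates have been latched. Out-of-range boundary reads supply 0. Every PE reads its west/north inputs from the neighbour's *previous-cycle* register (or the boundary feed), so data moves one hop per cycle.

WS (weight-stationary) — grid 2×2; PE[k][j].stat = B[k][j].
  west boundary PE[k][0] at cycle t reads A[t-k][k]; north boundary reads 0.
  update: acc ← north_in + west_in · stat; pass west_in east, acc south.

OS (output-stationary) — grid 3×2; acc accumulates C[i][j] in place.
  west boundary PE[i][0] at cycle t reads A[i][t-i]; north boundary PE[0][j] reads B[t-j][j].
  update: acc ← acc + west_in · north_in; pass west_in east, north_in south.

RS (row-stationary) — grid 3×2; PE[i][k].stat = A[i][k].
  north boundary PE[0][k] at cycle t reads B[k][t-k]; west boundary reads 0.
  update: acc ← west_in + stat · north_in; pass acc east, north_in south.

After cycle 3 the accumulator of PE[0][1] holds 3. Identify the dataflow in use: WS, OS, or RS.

WS (2×2 grid), PE[0][1]:
  after 0 — PE[0][1] acc=0, pass-E 0, pass-S 0
  after 1 — PE[0][1] acc=27, pass-E 9, pass-S 27
  after 2 — PE[0][1] acc=12, pass-E 4, pass-S 12
  after 3 — PE[0][1] acc=3, pass-E 1, pass-S 3
OS (3×2 grid), PE[0][1]:
  after 0 — PE[0][1] acc=0, pass-E 0, pass-S 0
  after 1 — PE[0][1] acc=27, pass-E 9, pass-S 3
  after 2 — PE[0][1] acc=35, pass-E 8, pass-S 1
  after 3 — PE[0][1] acc=35, pass-E 0, pass-S 0
RS (3×2 grid), PE[0][1]:
  after 0 — PE[0][1] acc=0, pass-E 0, pass-S 0
  after 1 — PE[0][1] acc=77, pass-E 77, pass-S 4
  after 2 — PE[0][1] acc=35, pass-E 35, pass-S 1
  after 3 — PE[0][1] acc=0, pass-E 0, pass-S 0

dataflow = WS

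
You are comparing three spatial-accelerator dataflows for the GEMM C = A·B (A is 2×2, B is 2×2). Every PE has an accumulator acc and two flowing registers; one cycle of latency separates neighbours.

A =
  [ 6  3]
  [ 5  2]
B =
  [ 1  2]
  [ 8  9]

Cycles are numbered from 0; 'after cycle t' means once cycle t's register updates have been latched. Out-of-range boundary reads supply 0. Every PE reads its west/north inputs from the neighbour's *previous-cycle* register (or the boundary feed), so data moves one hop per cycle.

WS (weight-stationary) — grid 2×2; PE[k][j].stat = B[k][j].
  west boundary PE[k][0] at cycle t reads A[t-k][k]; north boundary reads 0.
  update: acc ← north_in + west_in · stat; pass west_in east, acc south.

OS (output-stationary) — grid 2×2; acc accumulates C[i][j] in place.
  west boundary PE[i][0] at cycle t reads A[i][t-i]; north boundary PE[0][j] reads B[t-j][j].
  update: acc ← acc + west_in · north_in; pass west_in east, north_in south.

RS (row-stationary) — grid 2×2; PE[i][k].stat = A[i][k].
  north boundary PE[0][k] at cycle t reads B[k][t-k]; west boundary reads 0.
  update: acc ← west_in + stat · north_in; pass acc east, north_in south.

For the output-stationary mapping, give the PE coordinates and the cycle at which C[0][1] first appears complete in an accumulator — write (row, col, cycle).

OS — PE[0][1] is where C[0][1] collects:
  step 0 · PE0,1: acc=0; fwd→0 fwd↓0
  step 1 · PE0,1: acc=12; fwd→6 fwd↓2
  step 2 · PE0,1: acc=39; fwd→3 fwd↓9

(row, col, cycle) = (0, 1, 2)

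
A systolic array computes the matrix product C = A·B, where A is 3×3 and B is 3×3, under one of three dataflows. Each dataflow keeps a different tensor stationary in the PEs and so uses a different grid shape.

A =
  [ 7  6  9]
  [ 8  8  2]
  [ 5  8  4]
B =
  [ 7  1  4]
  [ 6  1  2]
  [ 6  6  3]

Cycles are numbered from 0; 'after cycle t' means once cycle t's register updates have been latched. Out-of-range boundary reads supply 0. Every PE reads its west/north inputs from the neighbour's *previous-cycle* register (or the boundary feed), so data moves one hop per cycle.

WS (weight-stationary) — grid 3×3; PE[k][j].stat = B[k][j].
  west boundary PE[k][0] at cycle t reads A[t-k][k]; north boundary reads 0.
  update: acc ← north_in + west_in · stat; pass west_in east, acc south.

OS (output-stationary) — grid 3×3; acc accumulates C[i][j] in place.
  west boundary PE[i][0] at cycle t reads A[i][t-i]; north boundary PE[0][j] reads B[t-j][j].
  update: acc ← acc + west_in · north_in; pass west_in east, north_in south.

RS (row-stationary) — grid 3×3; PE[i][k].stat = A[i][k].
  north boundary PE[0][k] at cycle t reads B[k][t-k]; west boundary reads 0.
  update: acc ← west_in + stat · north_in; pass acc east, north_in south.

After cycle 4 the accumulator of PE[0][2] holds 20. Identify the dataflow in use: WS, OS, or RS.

dataflow = WS

— WS: 3×3; PE[0][2] trace:
  c0 r0c2: 0 / 0 / 0
  c1 r0c2: 0 / 0 / 0
  c2 r0c2: 28 / 7 / 28
  c3 r0c2: 32 / 8 / 32
  c4 r0c2: 20 / 5 / 20
— OS: 3×3; PE[0][2] trace:
  c0 r0c2: 0 / 0 / 0
  c1 r0c2: 0 / 0 / 0
  c2 r0c2: 28 / 7 / 4
  c3 r0c2: 40 / 6 / 2
  c4 r0c2: 67 / 9 / 3
— RS: 3×3; PE[0][2] trace:
  c0 r0c2: 0 / 0 / 0
  c1 r0c2: 0 / 0 / 0
  c2 r0c2: 139 / 139 / 6
  c3 r0c2: 67 / 67 / 6
  c4 r0c2: 67 / 67 / 3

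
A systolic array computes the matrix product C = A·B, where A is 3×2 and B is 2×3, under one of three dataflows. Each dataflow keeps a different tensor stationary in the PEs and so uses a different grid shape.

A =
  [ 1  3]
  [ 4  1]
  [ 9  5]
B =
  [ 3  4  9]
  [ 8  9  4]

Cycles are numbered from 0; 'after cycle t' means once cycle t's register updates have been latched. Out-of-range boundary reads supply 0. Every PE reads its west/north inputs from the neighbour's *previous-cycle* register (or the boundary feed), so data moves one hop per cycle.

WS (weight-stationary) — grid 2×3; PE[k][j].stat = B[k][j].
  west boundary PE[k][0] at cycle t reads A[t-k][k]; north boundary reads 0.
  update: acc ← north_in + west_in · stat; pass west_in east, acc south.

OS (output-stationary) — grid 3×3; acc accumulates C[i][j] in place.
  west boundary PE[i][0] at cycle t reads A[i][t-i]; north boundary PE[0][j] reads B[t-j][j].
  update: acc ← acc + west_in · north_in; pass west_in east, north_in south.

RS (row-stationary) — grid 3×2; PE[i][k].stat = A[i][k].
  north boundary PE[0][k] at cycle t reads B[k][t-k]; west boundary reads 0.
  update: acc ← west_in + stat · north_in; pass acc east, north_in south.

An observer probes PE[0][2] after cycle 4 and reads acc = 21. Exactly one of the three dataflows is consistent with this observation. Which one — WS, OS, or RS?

WS [2×3] PE[0][2] across cycles:
  after 0 — PE[0][2] acc=0, pass-E 0, pass-S 0
  after 1 — PE[0][2] acc=0, pass-E 0, pass-S 0
  after 2 — PE[0][2] acc=9, pass-E 1, pass-S 9
  after 3 — PE[0][2] acc=36, pass-E 4, pass-S 36
  after 4 — PE[0][2] acc=81, pass-E 9, pass-S 81
OS [3×3] PE[0][2] across cycles:
  after 0 — PE[0][2] acc=0, pass-E 0, pass-S 0
  after 1 — PE[0][2] acc=0, pass-E 0, pass-S 0
  after 2 — PE[0][2] acc=9, pass-E 1, pass-S 9
  after 3 — PE[0][2] acc=21, pass-E 3, pass-S 4
  after 4 — PE[0][2] acc=21, pass-E 0, pass-S 0
— RS: 3×2 array has no PE[0][2].

dataflow = OS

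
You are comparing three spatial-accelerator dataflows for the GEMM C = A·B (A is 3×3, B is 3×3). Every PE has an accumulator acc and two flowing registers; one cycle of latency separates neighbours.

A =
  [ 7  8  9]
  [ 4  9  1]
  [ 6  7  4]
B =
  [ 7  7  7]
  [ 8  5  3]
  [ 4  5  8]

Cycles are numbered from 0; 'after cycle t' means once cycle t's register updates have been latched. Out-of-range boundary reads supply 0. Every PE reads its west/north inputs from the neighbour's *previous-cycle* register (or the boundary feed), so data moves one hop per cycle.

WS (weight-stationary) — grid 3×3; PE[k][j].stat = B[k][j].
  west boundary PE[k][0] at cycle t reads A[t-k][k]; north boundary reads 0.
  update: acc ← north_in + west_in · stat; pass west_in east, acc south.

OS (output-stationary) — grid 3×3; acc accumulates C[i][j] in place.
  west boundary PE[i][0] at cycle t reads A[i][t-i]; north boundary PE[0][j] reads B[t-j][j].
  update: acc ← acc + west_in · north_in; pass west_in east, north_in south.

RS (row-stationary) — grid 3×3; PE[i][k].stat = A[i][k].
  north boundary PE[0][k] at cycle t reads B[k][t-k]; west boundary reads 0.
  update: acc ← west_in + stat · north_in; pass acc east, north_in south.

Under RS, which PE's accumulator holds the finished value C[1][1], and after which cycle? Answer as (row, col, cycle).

(row, col, cycle) = (1, 2, 4)

Under RS, C[1][1] lands at PE[1][2]:
  @0  [1,2]  acc 0  |  →0  ↓0
  @1  [1,2]  acc 0  |  →0  ↓0
  @2  [1,2]  acc 0  |  →0  ↓0
  @3  [1,2]  acc 104  |  →104  ↓4
  @4  [1,2]  acc 78  |  →78  ↓5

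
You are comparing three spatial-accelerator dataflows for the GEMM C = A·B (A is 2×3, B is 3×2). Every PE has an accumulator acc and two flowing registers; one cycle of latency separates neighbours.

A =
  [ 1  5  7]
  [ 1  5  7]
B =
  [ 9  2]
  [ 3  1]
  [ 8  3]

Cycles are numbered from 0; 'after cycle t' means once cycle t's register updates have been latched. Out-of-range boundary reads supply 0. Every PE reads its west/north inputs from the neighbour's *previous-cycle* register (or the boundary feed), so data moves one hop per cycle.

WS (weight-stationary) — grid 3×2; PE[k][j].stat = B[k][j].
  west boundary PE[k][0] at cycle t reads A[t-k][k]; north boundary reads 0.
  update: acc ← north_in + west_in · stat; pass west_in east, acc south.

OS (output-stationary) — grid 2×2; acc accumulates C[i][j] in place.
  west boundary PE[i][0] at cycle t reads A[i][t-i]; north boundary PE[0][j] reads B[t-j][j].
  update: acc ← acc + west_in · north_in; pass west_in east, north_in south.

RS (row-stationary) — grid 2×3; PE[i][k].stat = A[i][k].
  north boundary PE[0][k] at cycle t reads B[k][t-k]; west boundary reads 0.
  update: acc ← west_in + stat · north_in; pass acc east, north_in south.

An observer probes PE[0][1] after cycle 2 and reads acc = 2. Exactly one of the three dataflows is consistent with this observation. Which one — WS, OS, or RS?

dataflow = WS

Under WS (3×2), PE[0][1]:
  after 0 — PE[0][1] acc=0, pass-E 0, pass-S 0
  after 1 — PE[0][1] acc=2, pass-E 1, pass-S 2
  after 2 — PE[0][1] acc=2, pass-E 1, pass-S 2
Under OS (2×2), PE[0][1]:
  after 0 — PE[0][1] acc=0, pass-E 0, pass-S 0
  after 1 — PE[0][1] acc=2, pass-E 1, pass-S 2
  after 2 — PE[0][1] acc=7, pass-E 5, pass-S 1
Under RS (2×3), PE[0][1]:
  after 0 — PE[0][1] acc=0, pass-E 0, pass-S 0
  after 1 — PE[0][1] acc=24, pass-E 24, pass-S 3
  after 2 — PE[0][1] acc=7, pass-E 7, pass-S 1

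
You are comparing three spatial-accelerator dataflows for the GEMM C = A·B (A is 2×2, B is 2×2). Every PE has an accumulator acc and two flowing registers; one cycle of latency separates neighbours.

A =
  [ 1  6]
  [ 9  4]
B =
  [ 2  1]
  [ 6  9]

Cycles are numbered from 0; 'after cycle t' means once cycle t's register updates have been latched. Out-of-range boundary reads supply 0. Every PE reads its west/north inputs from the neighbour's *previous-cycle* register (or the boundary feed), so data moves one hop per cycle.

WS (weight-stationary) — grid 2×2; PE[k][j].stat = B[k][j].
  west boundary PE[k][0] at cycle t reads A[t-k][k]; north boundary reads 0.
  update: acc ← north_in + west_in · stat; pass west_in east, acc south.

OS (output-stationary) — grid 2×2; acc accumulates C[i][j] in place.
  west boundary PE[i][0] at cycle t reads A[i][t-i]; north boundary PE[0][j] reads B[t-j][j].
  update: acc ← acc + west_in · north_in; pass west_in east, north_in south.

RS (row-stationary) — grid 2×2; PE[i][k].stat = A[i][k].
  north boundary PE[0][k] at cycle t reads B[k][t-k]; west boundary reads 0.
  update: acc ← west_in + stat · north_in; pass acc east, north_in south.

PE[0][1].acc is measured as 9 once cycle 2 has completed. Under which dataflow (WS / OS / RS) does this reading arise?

dataflow = WS

Under WS (2×2), PE[0][1]:
  0: (0,1).acc=0  regs=<0,0>
  1: (0,1).acc=1  regs=<1,1>
  2: (0,1).acc=9  regs=<9,9>
Under OS (2×2), PE[0][1]:
  0: (0,1).acc=0  regs=<0,0>
  1: (0,1).acc=1  regs=<1,1>
  2: (0,1).acc=55  regs=<6,9>
Under RS (2×2), PE[0][1]:
  0: (0,1).acc=0  regs=<0,0>
  1: (0,1).acc=38  regs=<38,6>
  2: (0,1).acc=55  regs=<55,9>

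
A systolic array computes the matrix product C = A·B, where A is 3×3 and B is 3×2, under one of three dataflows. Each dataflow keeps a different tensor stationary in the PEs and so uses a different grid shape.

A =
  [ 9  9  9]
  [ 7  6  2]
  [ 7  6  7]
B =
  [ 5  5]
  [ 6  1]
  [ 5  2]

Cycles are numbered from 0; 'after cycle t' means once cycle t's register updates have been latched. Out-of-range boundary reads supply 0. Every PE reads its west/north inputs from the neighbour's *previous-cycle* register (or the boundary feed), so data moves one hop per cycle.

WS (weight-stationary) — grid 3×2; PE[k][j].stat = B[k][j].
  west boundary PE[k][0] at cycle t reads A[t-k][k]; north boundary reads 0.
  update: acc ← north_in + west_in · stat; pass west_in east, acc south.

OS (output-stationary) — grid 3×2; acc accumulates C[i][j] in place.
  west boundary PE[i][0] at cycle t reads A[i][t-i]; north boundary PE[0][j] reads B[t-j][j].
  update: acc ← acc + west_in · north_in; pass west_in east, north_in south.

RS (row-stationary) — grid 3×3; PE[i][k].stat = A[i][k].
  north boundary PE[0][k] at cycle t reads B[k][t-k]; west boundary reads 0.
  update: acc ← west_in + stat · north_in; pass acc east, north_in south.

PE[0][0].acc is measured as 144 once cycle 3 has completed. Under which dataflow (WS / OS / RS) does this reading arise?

dataflow = OS

WS [3×2] PE[0][0] across cycles:
  step 0 · PE0,0: acc=45; fwd→9 fwd↓45
  step 1 · PE0,0: acc=35; fwd→7 fwd↓35
  step 2 · PE0,0: acc=35; fwd→7 fwd↓35
  step 3 · PE0,0: acc=0; fwd→0 fwd↓0
OS [3×2] PE[0][0] across cycles:
  step 0 · PE0,0: acc=45; fwd→9 fwd↓5
  step 1 · PE0,0: acc=99; fwd→9 fwd↓6
  step 2 · PE0,0: acc=144; fwd→9 fwd↓5
  step 3 · PE0,0: acc=144; fwd→0 fwd↓0
RS [3×3] PE[0][0] across cycles:
  step 0 · PE0,0: acc=45; fwd→45 fwd↓5
  step 1 · PE0,0: acc=45; fwd→45 fwd↓5
  step 2 · PE0,0: acc=0; fwd→0 fwd↓0
  step 3 · PE0,0: acc=0; fwd→0 fwd↓0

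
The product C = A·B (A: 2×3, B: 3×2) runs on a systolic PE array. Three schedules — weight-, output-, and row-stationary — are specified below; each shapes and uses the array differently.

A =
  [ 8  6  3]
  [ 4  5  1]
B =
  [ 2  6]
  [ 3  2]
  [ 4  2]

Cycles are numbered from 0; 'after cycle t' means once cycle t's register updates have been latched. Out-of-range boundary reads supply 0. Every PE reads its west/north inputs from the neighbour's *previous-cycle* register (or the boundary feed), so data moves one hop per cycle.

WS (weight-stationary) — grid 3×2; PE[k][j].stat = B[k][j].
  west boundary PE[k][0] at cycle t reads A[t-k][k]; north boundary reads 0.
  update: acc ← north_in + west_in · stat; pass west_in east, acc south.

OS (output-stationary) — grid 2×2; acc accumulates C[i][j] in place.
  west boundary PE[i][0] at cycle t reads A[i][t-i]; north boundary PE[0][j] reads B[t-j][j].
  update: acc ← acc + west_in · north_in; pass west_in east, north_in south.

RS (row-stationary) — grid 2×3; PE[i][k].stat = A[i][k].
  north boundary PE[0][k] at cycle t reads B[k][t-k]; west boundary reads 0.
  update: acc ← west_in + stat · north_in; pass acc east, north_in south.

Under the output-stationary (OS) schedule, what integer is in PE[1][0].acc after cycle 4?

PE[1][0].acc = 27

OS 2×2: PE[1][0] cycle-by-cycle (with neighbour feeds):
  after 0 — PE[0][0] acc=16, pass-E 8, pass-S 2
  after 0 — PE[1][0] acc=0, pass-E 0, pass-S 0
  after 1 — PE[0][0] acc=34, pass-E 6, pass-S 3
  after 1 — PE[1][0] acc=8, pass-E 4, pass-S 2
  after 2 — PE[0][0] acc=46, pass-E 3, pass-S 4
  after 2 — PE[1][0] acc=23, pass-E 5, pass-S 3
  after 3 — PE[0][0] acc=46, pass-E 0, pass-S 0
  after 3 — PE[1][0] acc=27, pass-E 1, pass-S 4
  after 4 — PE[0][0] acc=46, pass-E 0, pass-S 0
  after 4 — PE[1][0] acc=27, pass-E 0, pass-S 0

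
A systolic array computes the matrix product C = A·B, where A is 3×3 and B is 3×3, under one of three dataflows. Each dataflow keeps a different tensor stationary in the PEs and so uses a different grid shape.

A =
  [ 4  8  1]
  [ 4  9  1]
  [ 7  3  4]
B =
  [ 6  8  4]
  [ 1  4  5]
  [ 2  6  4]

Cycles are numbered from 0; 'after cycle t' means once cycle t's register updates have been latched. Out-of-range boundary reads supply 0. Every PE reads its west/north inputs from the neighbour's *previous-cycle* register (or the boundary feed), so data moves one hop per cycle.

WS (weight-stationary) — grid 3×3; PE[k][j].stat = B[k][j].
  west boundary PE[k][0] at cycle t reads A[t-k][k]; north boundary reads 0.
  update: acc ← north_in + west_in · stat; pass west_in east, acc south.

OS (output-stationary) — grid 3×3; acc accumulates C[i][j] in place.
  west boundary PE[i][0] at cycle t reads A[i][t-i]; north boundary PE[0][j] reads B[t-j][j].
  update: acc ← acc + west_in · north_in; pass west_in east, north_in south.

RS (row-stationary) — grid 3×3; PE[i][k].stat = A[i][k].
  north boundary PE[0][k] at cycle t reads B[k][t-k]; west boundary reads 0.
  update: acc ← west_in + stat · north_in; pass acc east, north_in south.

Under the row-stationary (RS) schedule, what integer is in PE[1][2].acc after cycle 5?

PE[1][2].acc = 65

RS 3×3: PE[1][2] cycle-by-cycle (with neighbour feeds):
  0: (0,2).acc=0  regs=<0,0>
  0: (1,1).acc=0  regs=<0,0>
  0: (1,2).acc=0  regs=<0,0>
  1: (0,2).acc=0  regs=<0,0>
  1: (1,1).acc=0  regs=<0,0>
  1: (1,2).acc=0  regs=<0,0>
  2: (0,2).acc=34  regs=<34,2>
  2: (1,1).acc=33  regs=<33,1>
  2: (1,2).acc=0  regs=<0,0>
  3: (0,2).acc=70  regs=<70,6>
  3: (1,1).acc=68  regs=<68,4>
  3: (1,2).acc=35  regs=<35,2>
  4: (0,2).acc=60  regs=<60,4>
  4: (1,1).acc=61  regs=<61,5>
  4: (1,2).acc=74  regs=<74,6>
  5: (0,2).acc=0  regs=<0,0>
  5: (1,1).acc=0  regs=<0,0>
  5: (1,2).acc=65  regs=<65,4>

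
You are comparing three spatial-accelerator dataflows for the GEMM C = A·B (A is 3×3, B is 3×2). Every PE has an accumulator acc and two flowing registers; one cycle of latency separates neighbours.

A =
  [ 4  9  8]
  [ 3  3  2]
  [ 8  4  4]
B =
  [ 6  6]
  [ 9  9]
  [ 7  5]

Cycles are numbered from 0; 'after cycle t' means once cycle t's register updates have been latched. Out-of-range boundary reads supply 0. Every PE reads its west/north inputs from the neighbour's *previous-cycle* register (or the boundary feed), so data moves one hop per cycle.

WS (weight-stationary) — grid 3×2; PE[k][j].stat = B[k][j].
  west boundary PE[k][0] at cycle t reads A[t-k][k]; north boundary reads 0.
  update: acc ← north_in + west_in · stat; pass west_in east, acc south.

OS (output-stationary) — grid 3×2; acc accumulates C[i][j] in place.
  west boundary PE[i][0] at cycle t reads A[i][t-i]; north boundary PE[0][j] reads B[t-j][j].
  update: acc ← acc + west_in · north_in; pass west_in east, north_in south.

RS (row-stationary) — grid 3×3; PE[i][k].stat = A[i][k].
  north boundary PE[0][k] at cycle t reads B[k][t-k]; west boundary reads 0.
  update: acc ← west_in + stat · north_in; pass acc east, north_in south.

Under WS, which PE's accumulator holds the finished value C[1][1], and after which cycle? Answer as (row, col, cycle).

(row, col, cycle) = (2, 1, 4)

WS: C[1][1] accumulates in PE[2][1]:
  cycle 0: PE[2][1] → acc 0, east 0, south 0
  cycle 1: PE[2][1] → acc 0, east 0, south 0
  cycle 2: PE[2][1] → acc 0, east 0, south 0
  cycle 3: PE[2][1] → acc 145, east 8, south 145
  cycle 4: PE[2][1] → acc 55, east 2, south 55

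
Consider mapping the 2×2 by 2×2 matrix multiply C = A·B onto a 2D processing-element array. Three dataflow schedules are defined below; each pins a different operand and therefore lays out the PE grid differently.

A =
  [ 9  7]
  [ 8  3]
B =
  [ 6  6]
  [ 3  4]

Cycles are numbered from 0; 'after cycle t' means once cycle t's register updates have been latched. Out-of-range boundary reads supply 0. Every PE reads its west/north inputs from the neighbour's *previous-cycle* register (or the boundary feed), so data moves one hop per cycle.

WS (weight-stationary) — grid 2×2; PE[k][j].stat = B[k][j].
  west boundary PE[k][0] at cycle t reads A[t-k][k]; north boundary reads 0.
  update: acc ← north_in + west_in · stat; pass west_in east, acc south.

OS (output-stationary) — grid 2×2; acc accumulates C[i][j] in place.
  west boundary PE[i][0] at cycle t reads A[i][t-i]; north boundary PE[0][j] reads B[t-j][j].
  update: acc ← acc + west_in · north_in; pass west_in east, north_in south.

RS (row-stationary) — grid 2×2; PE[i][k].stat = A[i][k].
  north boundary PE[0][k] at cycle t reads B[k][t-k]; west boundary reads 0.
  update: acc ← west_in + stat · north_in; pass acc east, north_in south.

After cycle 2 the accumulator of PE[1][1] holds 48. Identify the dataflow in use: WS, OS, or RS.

Under WS (2×2), PE[1][1]:
  @0  [1,1]  acc 0  |  →0  ↓0
  @1  [1,1]  acc 0  |  →0  ↓0
  @2  [1,1]  acc 82  |  →7  ↓82
Under OS (2×2), PE[1][1]:
  @0  [1,1]  acc 0  |  →0  ↓0
  @1  [1,1]  acc 0  |  →0  ↓0
  @2  [1,1]  acc 48  |  →8  ↓6
Under RS (2×2), PE[1][1]:
  @0  [1,1]  acc 0  |  →0  ↓0
  @1  [1,1]  acc 0  |  →0  ↓0
  @2  [1,1]  acc 57  |  →57  ↓3

dataflow = OS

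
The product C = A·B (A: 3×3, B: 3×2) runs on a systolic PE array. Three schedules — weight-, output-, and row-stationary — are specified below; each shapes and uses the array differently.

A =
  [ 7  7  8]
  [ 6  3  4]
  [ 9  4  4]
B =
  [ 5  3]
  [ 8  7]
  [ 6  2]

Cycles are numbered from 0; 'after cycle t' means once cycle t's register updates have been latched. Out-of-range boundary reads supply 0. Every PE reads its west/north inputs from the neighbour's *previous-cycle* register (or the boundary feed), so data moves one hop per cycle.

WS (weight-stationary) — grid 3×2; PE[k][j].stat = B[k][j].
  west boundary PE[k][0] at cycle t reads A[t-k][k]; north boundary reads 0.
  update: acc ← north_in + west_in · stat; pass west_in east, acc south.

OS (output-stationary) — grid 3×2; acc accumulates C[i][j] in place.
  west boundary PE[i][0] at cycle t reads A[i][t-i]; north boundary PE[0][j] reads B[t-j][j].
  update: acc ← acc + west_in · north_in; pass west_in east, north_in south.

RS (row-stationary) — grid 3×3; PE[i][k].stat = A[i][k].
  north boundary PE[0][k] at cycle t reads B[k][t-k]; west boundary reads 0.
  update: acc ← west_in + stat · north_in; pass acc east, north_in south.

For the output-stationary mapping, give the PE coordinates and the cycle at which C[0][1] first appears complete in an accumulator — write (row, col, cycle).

(row, col, cycle) = (0, 1, 3)

OS — PE[0][1] is where C[0][1] collects:
  step 0 · PE0,1: acc=0; fwd→0 fwd↓0
  step 1 · PE0,1: acc=21; fwd→7 fwd↓3
  step 2 · PE0,1: acc=70; fwd→7 fwd↓7
  step 3 · PE0,1: acc=86; fwd→8 fwd↓2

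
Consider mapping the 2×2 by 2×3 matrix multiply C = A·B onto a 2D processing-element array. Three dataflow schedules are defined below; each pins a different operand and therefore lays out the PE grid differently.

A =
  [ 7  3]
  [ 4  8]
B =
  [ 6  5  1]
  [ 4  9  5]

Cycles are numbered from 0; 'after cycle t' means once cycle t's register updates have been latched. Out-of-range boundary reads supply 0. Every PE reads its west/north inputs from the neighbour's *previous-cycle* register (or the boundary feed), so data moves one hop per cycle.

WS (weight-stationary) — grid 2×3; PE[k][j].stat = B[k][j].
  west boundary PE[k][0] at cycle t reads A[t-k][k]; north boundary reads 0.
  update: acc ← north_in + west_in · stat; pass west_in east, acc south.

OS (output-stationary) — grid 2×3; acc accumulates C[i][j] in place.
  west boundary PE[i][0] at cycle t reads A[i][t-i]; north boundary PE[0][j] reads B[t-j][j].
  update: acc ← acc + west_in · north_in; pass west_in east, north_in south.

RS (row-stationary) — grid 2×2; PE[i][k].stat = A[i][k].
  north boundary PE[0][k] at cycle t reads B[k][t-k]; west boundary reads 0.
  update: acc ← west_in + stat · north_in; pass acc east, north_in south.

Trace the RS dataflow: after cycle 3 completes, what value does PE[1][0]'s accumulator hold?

Tracing RS — 2×2 array, target PE[1][0]:
  cycle 0: PE[0][0] → acc 42, east 42, south 6
  cycle 0: PE[1][0] → acc 0, east 0, south 0
  cycle 1: PE[0][0] → acc 35, east 35, south 5
  cycle 1: PE[1][0] → acc 24, east 24, south 6
  cycle 2: PE[0][0] → acc 7, east 7, south 1
  cycle 2: PE[1][0] → acc 20, east 20, south 5
  cycle 3: PE[0][0] → acc 0, east 0, south 0
  cycle 3: PE[1][0] → acc 4, east 4, south 1

PE[1][0].acc = 4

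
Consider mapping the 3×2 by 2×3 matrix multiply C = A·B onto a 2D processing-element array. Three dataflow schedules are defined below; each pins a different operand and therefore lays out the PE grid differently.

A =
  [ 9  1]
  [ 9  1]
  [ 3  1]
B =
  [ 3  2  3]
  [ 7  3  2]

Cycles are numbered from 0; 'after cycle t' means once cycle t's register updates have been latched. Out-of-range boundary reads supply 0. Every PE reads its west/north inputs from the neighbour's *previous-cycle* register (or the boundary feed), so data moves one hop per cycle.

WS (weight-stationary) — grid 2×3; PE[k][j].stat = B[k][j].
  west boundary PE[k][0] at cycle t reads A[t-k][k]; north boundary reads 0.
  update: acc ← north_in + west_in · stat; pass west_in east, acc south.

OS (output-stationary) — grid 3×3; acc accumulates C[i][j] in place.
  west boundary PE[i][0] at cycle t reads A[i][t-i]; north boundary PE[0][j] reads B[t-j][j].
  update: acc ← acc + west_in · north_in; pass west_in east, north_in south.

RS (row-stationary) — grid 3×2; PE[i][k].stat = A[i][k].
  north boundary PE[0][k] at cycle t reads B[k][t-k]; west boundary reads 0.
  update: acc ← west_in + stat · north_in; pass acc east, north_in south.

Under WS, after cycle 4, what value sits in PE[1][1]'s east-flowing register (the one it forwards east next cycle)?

WS 2×3: PE[1][1] cycle-by-cycle (with neighbour feeds):
  0: (0,1).acc=0  regs=<0,0>
  0: (1,0).acc=0  regs=<0,0>
  0: (1,1).acc=0  regs=<0,0>
  1: (0,1).acc=18  regs=<9,18>
  1: (1,0).acc=34  regs=<1,34>
  1: (1,1).acc=0  regs=<0,0>
  2: (0,1).acc=18  regs=<9,18>
  2: (1,0).acc=34  regs=<1,34>
  2: (1,1).acc=21  regs=<1,21>
  3: (0,1).acc=6  regs=<3,6>
  3: (1,0).acc=16  regs=<1,16>
  3: (1,1).acc=21  regs=<1,21>
  4: (0,1).acc=0  regs=<0,0>
  4: (1,0).acc=0  regs=<0,0>
  4: (1,1).acc=9  regs=<1,9>

register = 1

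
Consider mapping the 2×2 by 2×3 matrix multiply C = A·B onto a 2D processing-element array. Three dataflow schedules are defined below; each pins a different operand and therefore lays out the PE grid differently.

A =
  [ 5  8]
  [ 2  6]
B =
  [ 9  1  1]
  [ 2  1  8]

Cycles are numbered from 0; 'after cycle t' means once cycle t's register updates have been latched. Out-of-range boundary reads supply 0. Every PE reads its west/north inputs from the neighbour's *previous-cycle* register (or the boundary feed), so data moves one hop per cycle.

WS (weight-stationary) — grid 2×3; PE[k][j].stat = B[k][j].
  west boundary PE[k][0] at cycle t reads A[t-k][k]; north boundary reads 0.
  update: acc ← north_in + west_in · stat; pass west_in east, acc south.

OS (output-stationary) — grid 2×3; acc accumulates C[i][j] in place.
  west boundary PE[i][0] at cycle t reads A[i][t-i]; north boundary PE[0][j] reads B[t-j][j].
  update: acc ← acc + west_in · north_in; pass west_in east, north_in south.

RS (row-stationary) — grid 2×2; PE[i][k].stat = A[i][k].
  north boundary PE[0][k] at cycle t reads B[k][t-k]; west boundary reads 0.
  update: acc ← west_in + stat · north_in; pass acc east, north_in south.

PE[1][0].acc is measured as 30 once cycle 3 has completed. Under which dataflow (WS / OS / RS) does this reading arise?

Under WS (2×3), PE[1][0]:
  c0 r1c0: 0 / 0 / 0
  c1 r1c0: 61 / 8 / 61
  c2 r1c0: 30 / 6 / 30
  c3 r1c0: 0 / 0 / 0
Under OS (2×3), PE[1][0]:
  c0 r1c0: 0 / 0 / 0
  c1 r1c0: 18 / 2 / 9
  c2 r1c0: 30 / 6 / 2
  c3 r1c0: 30 / 0 / 0
Under RS (2×2), PE[1][0]:
  c0 r1c0: 0 / 0 / 0
  c1 r1c0: 18 / 18 / 9
  c2 r1c0: 2 / 2 / 1
  c3 r1c0: 2 / 2 / 1

dataflow = OS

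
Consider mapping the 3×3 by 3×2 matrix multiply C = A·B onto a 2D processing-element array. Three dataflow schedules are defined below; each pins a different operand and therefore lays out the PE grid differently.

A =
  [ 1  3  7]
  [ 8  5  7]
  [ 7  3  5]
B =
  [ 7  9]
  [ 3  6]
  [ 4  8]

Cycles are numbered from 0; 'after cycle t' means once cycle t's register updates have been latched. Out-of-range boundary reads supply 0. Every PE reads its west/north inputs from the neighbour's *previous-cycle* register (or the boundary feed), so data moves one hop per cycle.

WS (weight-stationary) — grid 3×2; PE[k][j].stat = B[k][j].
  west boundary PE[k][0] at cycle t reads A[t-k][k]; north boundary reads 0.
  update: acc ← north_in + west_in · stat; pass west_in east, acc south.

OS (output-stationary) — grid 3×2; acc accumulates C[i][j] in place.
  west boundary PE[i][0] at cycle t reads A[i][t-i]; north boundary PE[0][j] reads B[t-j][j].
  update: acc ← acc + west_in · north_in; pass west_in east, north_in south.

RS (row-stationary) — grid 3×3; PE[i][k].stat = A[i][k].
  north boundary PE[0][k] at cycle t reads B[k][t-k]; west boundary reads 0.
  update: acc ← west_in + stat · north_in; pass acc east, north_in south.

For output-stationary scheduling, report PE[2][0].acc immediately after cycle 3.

OS 3×2: PE[2][0] cycle-by-cycle (with neighbour feeds):
  [0] (1,0) acc=0 (h:0 v:0)
  [0] (2,0) acc=0 (h:0 v:0)
  [1] (1,0) acc=56 (h:8 v:7)
  [1] (2,0) acc=0 (h:0 v:0)
  [2] (1,0) acc=71 (h:5 v:3)
  [2] (2,0) acc=49 (h:7 v:7)
  [3] (1,0) acc=99 (h:7 v:4)
  [3] (2,0) acc=58 (h:3 v:3)

PE[2][0].acc = 58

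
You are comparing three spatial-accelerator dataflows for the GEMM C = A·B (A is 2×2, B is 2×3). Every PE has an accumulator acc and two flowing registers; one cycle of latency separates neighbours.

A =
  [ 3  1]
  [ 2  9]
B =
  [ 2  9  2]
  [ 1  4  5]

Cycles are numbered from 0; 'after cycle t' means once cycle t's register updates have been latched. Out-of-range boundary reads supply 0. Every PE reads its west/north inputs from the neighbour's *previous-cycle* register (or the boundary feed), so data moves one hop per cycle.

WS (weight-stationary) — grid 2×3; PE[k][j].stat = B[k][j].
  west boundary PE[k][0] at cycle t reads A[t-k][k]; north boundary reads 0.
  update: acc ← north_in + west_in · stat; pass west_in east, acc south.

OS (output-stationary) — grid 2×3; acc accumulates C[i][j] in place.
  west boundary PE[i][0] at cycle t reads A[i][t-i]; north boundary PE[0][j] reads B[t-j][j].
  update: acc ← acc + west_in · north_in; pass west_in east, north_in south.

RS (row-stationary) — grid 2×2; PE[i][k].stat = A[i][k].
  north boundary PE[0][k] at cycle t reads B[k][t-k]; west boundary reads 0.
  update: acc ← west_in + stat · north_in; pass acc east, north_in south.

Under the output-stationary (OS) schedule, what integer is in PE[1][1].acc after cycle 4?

OS on a 2×3 grid — tracing PE[1][1] and its feeders:
  cycle 0: PE[0][1] → acc 0, east 0, south 0
  cycle 0: PE[1][0] → acc 0, east 0, south 0
  cycle 0: PE[1][1] → acc 0, east 0, south 0
  cycle 1: PE[0][1] → acc 27, east 3, south 9
  cycle 1: PE[1][0] → acc 4, east 2, south 2
  cycle 1: PE[1][1] → acc 0, east 0, south 0
  cycle 2: PE[0][1] → acc 31, east 1, south 4
  cycle 2: PE[1][0] → acc 13, east 9, south 1
  cycle 2: PE[1][1] → acc 18, east 2, south 9
  cycle 3: PE[0][1] → acc 31, east 0, south 0
  cycle 3: PE[1][0] → acc 13, east 0, south 0
  cycle 3: PE[1][1] → acc 54, east 9, south 4
  cycle 4: PE[0][1] → acc 31, east 0, south 0
  cycle 4: PE[1][0] → acc 13, east 0, south 0
  cycle 4: PE[1][1] → acc 54, east 0, south 0

PE[1][1].acc = 54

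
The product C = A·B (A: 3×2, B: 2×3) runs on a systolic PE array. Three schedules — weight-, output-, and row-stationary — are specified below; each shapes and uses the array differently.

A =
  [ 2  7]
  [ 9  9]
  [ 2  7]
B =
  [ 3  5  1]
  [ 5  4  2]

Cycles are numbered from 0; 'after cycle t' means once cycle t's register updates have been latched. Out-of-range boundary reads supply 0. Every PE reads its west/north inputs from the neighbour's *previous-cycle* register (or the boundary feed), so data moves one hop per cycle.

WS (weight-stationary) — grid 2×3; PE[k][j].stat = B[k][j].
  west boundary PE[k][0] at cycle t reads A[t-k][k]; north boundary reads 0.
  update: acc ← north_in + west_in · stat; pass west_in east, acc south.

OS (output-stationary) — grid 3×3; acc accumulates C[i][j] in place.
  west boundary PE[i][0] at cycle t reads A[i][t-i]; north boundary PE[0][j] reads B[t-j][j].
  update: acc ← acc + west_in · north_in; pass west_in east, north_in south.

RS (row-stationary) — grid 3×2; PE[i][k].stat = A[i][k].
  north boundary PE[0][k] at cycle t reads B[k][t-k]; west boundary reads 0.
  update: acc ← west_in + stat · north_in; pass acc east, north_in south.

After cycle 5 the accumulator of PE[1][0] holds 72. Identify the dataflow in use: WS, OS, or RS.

WS [2×3] PE[1][0] across cycles:
  t=0 PE[1][0]: acc=0 h=0 v=0
  t=1 PE[1][0]: acc=41 h=7 v=41
  t=2 PE[1][0]: acc=72 h=9 v=72
  t=3 PE[1][0]: acc=41 h=7 v=41
  t=4 PE[1][0]: acc=0 h=0 v=0
  t=5 PE[1][0]: acc=0 h=0 v=0
OS [3×3] PE[1][0] across cycles:
  t=0 PE[1][0]: acc=0 h=0 v=0
  t=1 PE[1][0]: acc=27 h=9 v=3
  t=2 PE[1][0]: acc=72 h=9 v=5
  t=3 PE[1][0]: acc=72 h=0 v=0
  t=4 PE[1][0]: acc=72 h=0 v=0
  t=5 PE[1][0]: acc=72 h=0 v=0
RS [3×2] PE[1][0] across cycles:
  t=0 PE[1][0]: acc=0 h=0 v=0
  t=1 PE[1][0]: acc=27 h=27 v=3
  t=2 PE[1][0]: acc=45 h=45 v=5
  t=3 PE[1][0]: acc=9 h=9 v=1
  t=4 PE[1][0]: acc=0 h=0 v=0
  t=5 PE[1][0]: acc=0 h=0 v=0

dataflow = OS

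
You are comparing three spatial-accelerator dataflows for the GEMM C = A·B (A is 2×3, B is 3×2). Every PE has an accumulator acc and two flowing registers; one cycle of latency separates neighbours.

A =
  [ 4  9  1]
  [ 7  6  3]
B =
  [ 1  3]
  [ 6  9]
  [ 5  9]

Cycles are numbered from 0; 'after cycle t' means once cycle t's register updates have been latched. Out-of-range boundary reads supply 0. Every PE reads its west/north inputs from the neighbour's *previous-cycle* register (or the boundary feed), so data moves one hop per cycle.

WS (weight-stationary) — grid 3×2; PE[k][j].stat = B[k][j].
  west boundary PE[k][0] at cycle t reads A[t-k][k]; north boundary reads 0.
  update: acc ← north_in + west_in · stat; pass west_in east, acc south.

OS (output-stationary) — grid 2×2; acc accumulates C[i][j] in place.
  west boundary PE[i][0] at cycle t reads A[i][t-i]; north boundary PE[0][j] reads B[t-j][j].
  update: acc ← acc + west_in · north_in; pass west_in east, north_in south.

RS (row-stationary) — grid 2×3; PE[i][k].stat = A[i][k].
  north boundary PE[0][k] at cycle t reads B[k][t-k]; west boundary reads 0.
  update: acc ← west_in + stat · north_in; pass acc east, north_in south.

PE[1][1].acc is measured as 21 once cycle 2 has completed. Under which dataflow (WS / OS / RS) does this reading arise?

WS [3×2] PE[1][1] across cycles:
  c0 r1c1: 0 / 0 / 0
  c1 r1c1: 0 / 0 / 0
  c2 r1c1: 93 / 9 / 93
OS [2×2] PE[1][1] across cycles:
  c0 r1c1: 0 / 0 / 0
  c1 r1c1: 0 / 0 / 0
  c2 r1c1: 21 / 7 / 3
RS [2×3] PE[1][1] across cycles:
  c0 r1c1: 0 / 0 / 0
  c1 r1c1: 0 / 0 / 0
  c2 r1c1: 43 / 43 / 6

dataflow = OS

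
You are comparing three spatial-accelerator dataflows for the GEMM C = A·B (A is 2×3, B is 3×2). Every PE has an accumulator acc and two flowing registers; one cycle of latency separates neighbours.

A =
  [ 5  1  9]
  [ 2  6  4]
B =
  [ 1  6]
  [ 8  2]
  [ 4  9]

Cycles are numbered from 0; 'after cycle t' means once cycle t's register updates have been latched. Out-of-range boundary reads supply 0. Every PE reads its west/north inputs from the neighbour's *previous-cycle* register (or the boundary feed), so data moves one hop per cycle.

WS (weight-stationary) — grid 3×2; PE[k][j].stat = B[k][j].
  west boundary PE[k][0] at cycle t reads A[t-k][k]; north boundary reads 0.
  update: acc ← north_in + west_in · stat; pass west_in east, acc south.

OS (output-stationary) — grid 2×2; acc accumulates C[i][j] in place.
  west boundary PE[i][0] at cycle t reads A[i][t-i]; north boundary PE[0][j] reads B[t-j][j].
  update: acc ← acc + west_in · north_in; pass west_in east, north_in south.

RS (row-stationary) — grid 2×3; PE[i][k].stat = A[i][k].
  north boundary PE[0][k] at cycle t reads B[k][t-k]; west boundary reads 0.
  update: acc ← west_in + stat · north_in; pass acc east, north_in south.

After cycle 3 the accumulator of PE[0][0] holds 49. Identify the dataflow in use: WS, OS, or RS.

WS [3×2] PE[0][0] across cycles:
  c0 r0c0: 5 / 5 / 5
  c1 r0c0: 2 / 2 / 2
  c2 r0c0: 0 / 0 / 0
  c3 r0c0: 0 / 0 / 0
OS [2×2] PE[0][0] across cycles:
  c0 r0c0: 5 / 5 / 1
  c1 r0c0: 13 / 1 / 8
  c2 r0c0: 49 / 9 / 4
  c3 r0c0: 49 / 0 / 0
RS [2×3] PE[0][0] across cycles:
  c0 r0c0: 5 / 5 / 1
  c1 r0c0: 30 / 30 / 6
  c2 r0c0: 0 / 0 / 0
  c3 r0c0: 0 / 0 / 0

dataflow = OS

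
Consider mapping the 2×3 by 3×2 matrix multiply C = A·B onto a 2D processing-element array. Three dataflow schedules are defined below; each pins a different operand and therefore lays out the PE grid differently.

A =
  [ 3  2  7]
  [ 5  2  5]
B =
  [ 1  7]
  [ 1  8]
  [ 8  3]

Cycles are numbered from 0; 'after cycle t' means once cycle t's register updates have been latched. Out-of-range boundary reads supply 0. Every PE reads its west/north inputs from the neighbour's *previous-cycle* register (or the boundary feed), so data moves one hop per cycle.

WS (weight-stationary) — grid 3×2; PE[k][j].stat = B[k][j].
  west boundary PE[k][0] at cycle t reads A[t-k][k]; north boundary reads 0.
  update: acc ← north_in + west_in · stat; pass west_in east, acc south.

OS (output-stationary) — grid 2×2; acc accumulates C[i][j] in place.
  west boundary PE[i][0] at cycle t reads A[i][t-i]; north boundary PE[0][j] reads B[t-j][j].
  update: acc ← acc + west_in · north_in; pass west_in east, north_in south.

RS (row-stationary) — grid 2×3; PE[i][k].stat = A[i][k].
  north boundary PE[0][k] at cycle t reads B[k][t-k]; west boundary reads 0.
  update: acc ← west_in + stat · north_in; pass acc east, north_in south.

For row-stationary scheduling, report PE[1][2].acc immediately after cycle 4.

PE[1][2].acc = 66

RS (2×3). Following PE[1][2] plus its west/north inputs:
  @0  [0,2]  acc 0  |  →0  ↓0
  @0  [1,1]  acc 0  |  →0  ↓0
  @0  [1,2]  acc 0  |  →0  ↓0
  @1  [0,2]  acc 0  |  →0  ↓0
  @1  [1,1]  acc 0  |  →0  ↓0
  @1  [1,2]  acc 0  |  →0  ↓0
  @2  [0,2]  acc 61  |  →61  ↓8
  @2  [1,1]  acc 7  |  →7  ↓1
  @2  [1,2]  acc 0  |  →0  ↓0
  @3  [0,2]  acc 58  |  →58  ↓3
  @3  [1,1]  acc 51  |  →51  ↓8
  @3  [1,2]  acc 47  |  →47  ↓8
  @4  [0,2]  acc 0  |  →0  ↓0
  @4  [1,1]  acc 0  |  →0  ↓0
  @4  [1,2]  acc 66  |  →66  ↓3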